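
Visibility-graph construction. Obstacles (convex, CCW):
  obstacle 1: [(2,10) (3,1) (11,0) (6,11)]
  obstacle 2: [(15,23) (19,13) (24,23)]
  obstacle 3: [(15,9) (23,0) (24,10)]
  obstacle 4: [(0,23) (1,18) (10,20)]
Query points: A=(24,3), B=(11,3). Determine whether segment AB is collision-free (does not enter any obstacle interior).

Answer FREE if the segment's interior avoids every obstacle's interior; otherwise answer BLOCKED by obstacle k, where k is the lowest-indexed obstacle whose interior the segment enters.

BLOCKED by obstacle 3

Obstacle 1 [(2,10) (3,1) (11,0) (6,11)]:
  edge (2,10)–(3,1): clear
  edge (3,1)–(11,0): clear
  edge (11,0)–(6,11): clear
  edge (6,11)–(2,10): clear
  midpoint (35/2,3) outside
  → clear
Obstacle 2 [(15,23) (19,13) (24,23)]:
  edge (15,23)–(19,13): clear
  edge (19,13)–(24,23): clear
  edge (24,23)–(15,23): clear
  midpoint (35/2,3) outside
  → clear
Obstacle 3 [(15,9) (23,0) (24,10)]:
  edge (15,9)–(23,0): crosses AB
  edge (23,0)–(24,10): crosses AB
  edge (24,10)–(15,9): clear
  → BLOCKED
Obstacle 4 [(0,23) (1,18) (10,20)]:
  edge (0,23)–(1,18): clear
  edge (1,18)–(10,20): clear
  edge (10,20)–(0,23): clear
  midpoint (35/2,3) outside
  → clear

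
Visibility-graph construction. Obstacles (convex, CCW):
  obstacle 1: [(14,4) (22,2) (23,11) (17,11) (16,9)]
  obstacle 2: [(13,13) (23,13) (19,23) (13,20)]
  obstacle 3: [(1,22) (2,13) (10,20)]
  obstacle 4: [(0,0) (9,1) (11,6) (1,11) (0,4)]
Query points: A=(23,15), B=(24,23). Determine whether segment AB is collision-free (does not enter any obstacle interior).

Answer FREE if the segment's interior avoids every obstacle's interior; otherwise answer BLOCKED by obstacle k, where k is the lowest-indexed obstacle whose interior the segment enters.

FREE

Obstacle 1 [(14,4) (22,2) (23,11) (17,11) (16,9)]:
  edge (14,4)–(22,2): clear
  edge (22,2)–(23,11): clear
  edge (23,11)–(17,11): clear
  edge (17,11)–(16,9): clear
  edge (16,9)–(14,4): clear
  midpoint (47/2,19) outside
  → clear
Obstacle 2 [(13,13) (23,13) (19,23) (13,20)]:
  edge (13,13)–(23,13): clear
  edge (23,13)–(19,23): clear
  edge (19,23)–(13,20): clear
  edge (13,20)–(13,13): clear
  midpoint (47/2,19) outside
  → clear
Obstacle 3 [(1,22) (2,13) (10,20)]:
  edge (1,22)–(2,13): clear
  edge (2,13)–(10,20): clear
  edge (10,20)–(1,22): clear
  midpoint (47/2,19) outside
  → clear
Obstacle 4 [(0,0) (9,1) (11,6) (1,11) (0,4)]:
  edge (0,0)–(9,1): clear
  edge (9,1)–(11,6): clear
  edge (11,6)–(1,11): clear
  edge (1,11)–(0,4): clear
  edge (0,4)–(0,0): clear
  midpoint (47/2,19) outside
  → clear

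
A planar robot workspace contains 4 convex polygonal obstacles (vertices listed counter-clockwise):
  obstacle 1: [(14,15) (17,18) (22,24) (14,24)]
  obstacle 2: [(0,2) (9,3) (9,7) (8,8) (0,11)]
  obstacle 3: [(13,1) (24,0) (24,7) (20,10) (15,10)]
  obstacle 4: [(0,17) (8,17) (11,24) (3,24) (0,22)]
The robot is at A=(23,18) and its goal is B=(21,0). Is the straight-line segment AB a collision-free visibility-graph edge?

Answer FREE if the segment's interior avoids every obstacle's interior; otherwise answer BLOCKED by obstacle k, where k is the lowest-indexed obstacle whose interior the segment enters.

BLOCKED by obstacle 3

Obstacle 1 [(14,15) (17,18) (22,24) (14,24)]:
  edge (14,15)–(17,18): clear
  edge (17,18)–(22,24): clear
  edge (22,24)–(14,24): clear
  edge (14,24)–(14,15): clear
  midpoint (22,9) outside
  → clear
Obstacle 2 [(0,2) (9,3) (9,7) (8,8) (0,11)]:
  edge (0,2)–(9,3): clear
  edge (9,3)–(9,7): clear
  edge (9,7)–(8,8): clear
  edge (8,8)–(0,11): clear
  edge (0,11)–(0,2): clear
  midpoint (22,9) outside
  → clear
Obstacle 3 [(13,1) (24,0) (24,7) (20,10) (15,10)]:
  edge (13,1)–(24,0): crosses AB
  edge (24,0)–(24,7): clear
  edge (24,7)–(20,10): crosses AB
  edge (20,10)–(15,10): clear
  edge (15,10)–(13,1): clear
  → BLOCKED
Obstacle 4 [(0,17) (8,17) (11,24) (3,24) (0,22)]:
  edge (0,17)–(8,17): clear
  edge (8,17)–(11,24): clear
  edge (11,24)–(3,24): clear
  edge (3,24)–(0,22): clear
  edge (0,22)–(0,17): clear
  midpoint (22,9) outside
  → clear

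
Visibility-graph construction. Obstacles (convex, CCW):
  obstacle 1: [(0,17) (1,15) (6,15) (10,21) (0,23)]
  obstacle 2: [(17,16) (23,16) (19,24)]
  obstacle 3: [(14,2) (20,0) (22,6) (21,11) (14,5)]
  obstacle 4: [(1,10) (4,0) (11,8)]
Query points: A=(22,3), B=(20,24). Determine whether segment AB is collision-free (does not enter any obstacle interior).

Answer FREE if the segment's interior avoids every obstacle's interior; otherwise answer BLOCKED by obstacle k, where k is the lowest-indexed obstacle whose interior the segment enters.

Obstacle 1 [(0,17) (1,15) (6,15) (10,21) (0,23)]:
  edge (0,17)–(1,15): clear
  edge (1,15)–(6,15): clear
  edge (6,15)–(10,21): clear
  edge (10,21)–(0,23): clear
  edge (0,23)–(0,17): clear
  midpoint (21,27/2) outside
  → clear
Obstacle 2 [(17,16) (23,16) (19,24)]:
  edge (17,16)–(23,16): crosses AB
  edge (23,16)–(19,24): crosses AB
  edge (19,24)–(17,16): clear
  → BLOCKED
Obstacle 3 [(14,2) (20,0) (22,6) (21,11) (14,5)]:
  edge (14,2)–(20,0): clear
  edge (20,0)–(22,6): crosses AB
  edge (22,6)–(21,11): crosses AB
  edge (21,11)–(14,5): clear
  edge (14,5)–(14,2): clear
  → BLOCKED
Obstacle 4 [(1,10) (4,0) (11,8)]:
  edge (1,10)–(4,0): clear
  edge (4,0)–(11,8): clear
  edge (11,8)–(1,10): clear
  midpoint (21,27/2) outside
  → clear

BLOCKED by obstacle 2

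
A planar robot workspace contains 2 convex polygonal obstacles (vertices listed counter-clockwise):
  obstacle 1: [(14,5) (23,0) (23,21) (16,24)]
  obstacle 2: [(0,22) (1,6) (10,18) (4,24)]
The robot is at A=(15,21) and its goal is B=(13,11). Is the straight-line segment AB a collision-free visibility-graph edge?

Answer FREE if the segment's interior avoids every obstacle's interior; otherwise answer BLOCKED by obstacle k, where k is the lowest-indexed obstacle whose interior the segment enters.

Obstacle 1 [(14,5) (23,0) (23,21) (16,24)]:
  edge (14,5)–(23,0): clear
  edge (23,0)–(23,21): clear
  edge (23,21)–(16,24): clear
  edge (16,24)–(14,5): clear
  midpoint (14,16) outside
  → clear
Obstacle 2 [(0,22) (1,6) (10,18) (4,24)]:
  edge (0,22)–(1,6): clear
  edge (1,6)–(10,18): clear
  edge (10,18)–(4,24): clear
  edge (4,24)–(0,22): clear
  midpoint (14,16) outside
  → clear

FREE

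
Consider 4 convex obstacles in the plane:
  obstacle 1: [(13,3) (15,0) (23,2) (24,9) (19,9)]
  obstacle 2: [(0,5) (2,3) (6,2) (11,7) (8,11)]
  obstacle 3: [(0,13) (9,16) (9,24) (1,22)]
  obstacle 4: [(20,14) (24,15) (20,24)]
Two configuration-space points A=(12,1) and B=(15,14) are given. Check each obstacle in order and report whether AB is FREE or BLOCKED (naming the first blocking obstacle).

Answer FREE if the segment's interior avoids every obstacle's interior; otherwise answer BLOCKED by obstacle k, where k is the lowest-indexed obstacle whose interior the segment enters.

FREE

Obstacle 1 [(13,3) (15,0) (23,2) (24,9) (19,9)]:
  edge (13,3)–(15,0): clear
  edge (15,0)–(23,2): clear
  edge (23,2)–(24,9): clear
  edge (24,9)–(19,9): clear
  edge (19,9)–(13,3): clear
  midpoint (27/2,15/2) outside
  → clear
Obstacle 2 [(0,5) (2,3) (6,2) (11,7) (8,11)]:
  edge (0,5)–(2,3): clear
  edge (2,3)–(6,2): clear
  edge (6,2)–(11,7): clear
  edge (11,7)–(8,11): clear
  edge (8,11)–(0,5): clear
  midpoint (27/2,15/2) outside
  → clear
Obstacle 3 [(0,13) (9,16) (9,24) (1,22)]:
  edge (0,13)–(9,16): clear
  edge (9,16)–(9,24): clear
  edge (9,24)–(1,22): clear
  edge (1,22)–(0,13): clear
  midpoint (27/2,15/2) outside
  → clear
Obstacle 4 [(20,14) (24,15) (20,24)]:
  edge (20,14)–(24,15): clear
  edge (24,15)–(20,24): clear
  edge (20,24)–(20,14): clear
  midpoint (27/2,15/2) outside
  → clear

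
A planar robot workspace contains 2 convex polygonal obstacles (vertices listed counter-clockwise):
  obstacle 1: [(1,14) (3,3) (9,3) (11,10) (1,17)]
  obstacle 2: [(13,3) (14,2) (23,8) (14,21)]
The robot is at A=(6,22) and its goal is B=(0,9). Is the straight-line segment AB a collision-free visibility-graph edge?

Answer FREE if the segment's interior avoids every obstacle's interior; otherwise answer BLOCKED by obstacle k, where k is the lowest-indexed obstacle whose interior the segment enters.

BLOCKED by obstacle 1

Obstacle 1 [(1,14) (3,3) (9,3) (11,10) (1,17)]:
  edge (1,14)–(3,3): crosses AB
  edge (3,3)–(9,3): clear
  edge (9,3)–(11,10): clear
  edge (11,10)–(1,17): crosses AB
  edge (1,17)–(1,14): clear
  → BLOCKED
Obstacle 2 [(13,3) (14,2) (23,8) (14,21)]:
  edge (13,3)–(14,2): clear
  edge (14,2)–(23,8): clear
  edge (23,8)–(14,21): clear
  edge (14,21)–(13,3): clear
  midpoint (3,31/2) outside
  → clear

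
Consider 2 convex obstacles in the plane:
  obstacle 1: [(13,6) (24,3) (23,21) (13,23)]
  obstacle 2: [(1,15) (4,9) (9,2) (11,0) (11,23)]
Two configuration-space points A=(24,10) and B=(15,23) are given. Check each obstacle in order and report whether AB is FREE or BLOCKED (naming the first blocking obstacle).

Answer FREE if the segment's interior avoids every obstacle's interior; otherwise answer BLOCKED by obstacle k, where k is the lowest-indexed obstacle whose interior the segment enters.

Obstacle 1 [(13,6) (24,3) (23,21) (13,23)]:
  edge (13,6)–(24,3): clear
  edge (24,3)–(23,21): crosses AB
  edge (23,21)–(13,23): crosses AB
  edge (13,23)–(13,6): clear
  → BLOCKED
Obstacle 2 [(1,15) (4,9) (9,2) (11,0) (11,23)]:
  edge (1,15)–(4,9): clear
  edge (4,9)–(9,2): clear
  edge (9,2)–(11,0): clear
  edge (11,0)–(11,23): clear
  edge (11,23)–(1,15): clear
  midpoint (39/2,33/2) outside
  → clear

BLOCKED by obstacle 1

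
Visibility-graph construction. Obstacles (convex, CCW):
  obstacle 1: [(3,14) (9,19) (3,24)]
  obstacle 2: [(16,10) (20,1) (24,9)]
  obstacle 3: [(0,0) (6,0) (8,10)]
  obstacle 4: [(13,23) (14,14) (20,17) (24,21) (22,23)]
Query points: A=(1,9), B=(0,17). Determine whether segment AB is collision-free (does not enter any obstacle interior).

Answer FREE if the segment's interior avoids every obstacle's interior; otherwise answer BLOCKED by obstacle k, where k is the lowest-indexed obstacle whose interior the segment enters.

FREE

Obstacle 1 [(3,14) (9,19) (3,24)]:
  edge (3,14)–(9,19): clear
  edge (9,19)–(3,24): clear
  edge (3,24)–(3,14): clear
  midpoint (1/2,13) outside
  → clear
Obstacle 2 [(16,10) (20,1) (24,9)]:
  edge (16,10)–(20,1): clear
  edge (20,1)–(24,9): clear
  edge (24,9)–(16,10): clear
  midpoint (1/2,13) outside
  → clear
Obstacle 3 [(0,0) (6,0) (8,10)]:
  edge (0,0)–(6,0): clear
  edge (6,0)–(8,10): clear
  edge (8,10)–(0,0): clear
  midpoint (1/2,13) outside
  → clear
Obstacle 4 [(13,23) (14,14) (20,17) (24,21) (22,23)]:
  edge (13,23)–(14,14): clear
  edge (14,14)–(20,17): clear
  edge (20,17)–(24,21): clear
  edge (24,21)–(22,23): clear
  edge (22,23)–(13,23): clear
  midpoint (1/2,13) outside
  → clear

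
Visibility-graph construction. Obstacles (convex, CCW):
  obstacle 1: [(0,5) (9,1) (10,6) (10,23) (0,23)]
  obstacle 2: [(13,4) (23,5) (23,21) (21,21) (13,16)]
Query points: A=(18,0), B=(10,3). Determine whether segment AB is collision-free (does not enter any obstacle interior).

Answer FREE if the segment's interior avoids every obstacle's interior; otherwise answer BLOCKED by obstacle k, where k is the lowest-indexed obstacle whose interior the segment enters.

Obstacle 1 [(0,5) (9,1) (10,6) (10,23) (0,23)]:
  edge (0,5)–(9,1): clear
  edge (9,1)–(10,6): clear
  edge (10,6)–(10,23): clear
  edge (10,23)–(0,23): clear
  edge (0,23)–(0,5): clear
  midpoint (14,3/2) outside
  → clear
Obstacle 2 [(13,4) (23,5) (23,21) (21,21) (13,16)]:
  edge (13,4)–(23,5): clear
  edge (23,5)–(23,21): clear
  edge (23,21)–(21,21): clear
  edge (21,21)–(13,16): clear
  edge (13,16)–(13,4): clear
  midpoint (14,3/2) outside
  → clear

FREE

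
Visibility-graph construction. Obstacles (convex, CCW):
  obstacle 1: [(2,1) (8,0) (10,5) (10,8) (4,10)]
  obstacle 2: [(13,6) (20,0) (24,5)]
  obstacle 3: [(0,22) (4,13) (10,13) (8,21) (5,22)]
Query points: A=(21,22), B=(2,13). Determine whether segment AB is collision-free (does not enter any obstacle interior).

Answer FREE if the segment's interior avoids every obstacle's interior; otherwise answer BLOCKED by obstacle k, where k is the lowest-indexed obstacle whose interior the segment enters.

Obstacle 1 [(2,1) (8,0) (10,5) (10,8) (4,10)]:
  edge (2,1)–(8,0): clear
  edge (8,0)–(10,5): clear
  edge (10,5)–(10,8): clear
  edge (10,8)–(4,10): clear
  edge (4,10)–(2,1): clear
  midpoint (23/2,35/2) outside
  → clear
Obstacle 2 [(13,6) (20,0) (24,5)]:
  edge (13,6)–(20,0): clear
  edge (20,0)–(24,5): clear
  edge (24,5)–(13,6): clear
  midpoint (23/2,35/2) outside
  → clear
Obstacle 3 [(0,22) (4,13) (10,13) (8,21) (5,22)]:
  edge (0,22)–(4,13): crosses AB
  edge (4,13)–(10,13): clear
  edge (10,13)–(8,21): crosses AB
  edge (8,21)–(5,22): clear
  edge (5,22)–(0,22): clear
  → BLOCKED

BLOCKED by obstacle 3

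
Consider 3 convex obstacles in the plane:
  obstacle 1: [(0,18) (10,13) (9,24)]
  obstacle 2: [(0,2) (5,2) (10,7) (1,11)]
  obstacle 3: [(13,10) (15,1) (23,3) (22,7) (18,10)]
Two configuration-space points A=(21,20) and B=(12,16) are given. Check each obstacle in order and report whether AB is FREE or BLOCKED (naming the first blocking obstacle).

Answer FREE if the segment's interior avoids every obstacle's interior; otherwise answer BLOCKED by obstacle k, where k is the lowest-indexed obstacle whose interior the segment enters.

FREE

Obstacle 1 [(0,18) (10,13) (9,24)]:
  edge (0,18)–(10,13): clear
  edge (10,13)–(9,24): clear
  edge (9,24)–(0,18): clear
  midpoint (33/2,18) outside
  → clear
Obstacle 2 [(0,2) (5,2) (10,7) (1,11)]:
  edge (0,2)–(5,2): clear
  edge (5,2)–(10,7): clear
  edge (10,7)–(1,11): clear
  edge (1,11)–(0,2): clear
  midpoint (33/2,18) outside
  → clear
Obstacle 3 [(13,10) (15,1) (23,3) (22,7) (18,10)]:
  edge (13,10)–(15,1): clear
  edge (15,1)–(23,3): clear
  edge (23,3)–(22,7): clear
  edge (22,7)–(18,10): clear
  edge (18,10)–(13,10): clear
  midpoint (33/2,18) outside
  → clear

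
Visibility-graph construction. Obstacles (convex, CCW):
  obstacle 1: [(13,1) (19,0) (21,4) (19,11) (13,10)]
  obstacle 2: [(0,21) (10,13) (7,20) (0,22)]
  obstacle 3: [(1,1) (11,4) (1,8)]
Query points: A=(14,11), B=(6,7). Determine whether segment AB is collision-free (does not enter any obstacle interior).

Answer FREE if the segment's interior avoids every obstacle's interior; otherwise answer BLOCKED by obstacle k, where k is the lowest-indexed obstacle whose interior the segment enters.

FREE

Obstacle 1 [(13,1) (19,0) (21,4) (19,11) (13,10)]:
  edge (13,1)–(19,0): clear
  edge (19,0)–(21,4): clear
  edge (21,4)–(19,11): clear
  edge (19,11)–(13,10): clear
  edge (13,10)–(13,1): clear
  midpoint (10,9) outside
  → clear
Obstacle 2 [(0,21) (10,13) (7,20) (0,22)]:
  edge (0,21)–(10,13): clear
  edge (10,13)–(7,20): clear
  edge (7,20)–(0,22): clear
  edge (0,22)–(0,21): clear
  midpoint (10,9) outside
  → clear
Obstacle 3 [(1,1) (11,4) (1,8)]:
  edge (1,1)–(11,4): clear
  edge (11,4)–(1,8): clear
  edge (1,8)–(1,1): clear
  midpoint (10,9) outside
  → clear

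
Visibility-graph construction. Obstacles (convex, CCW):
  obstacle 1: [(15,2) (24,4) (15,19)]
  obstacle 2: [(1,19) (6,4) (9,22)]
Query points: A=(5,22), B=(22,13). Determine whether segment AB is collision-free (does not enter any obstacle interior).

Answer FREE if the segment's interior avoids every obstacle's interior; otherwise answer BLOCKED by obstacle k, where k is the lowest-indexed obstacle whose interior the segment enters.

BLOCKED by obstacle 1

Obstacle 1 [(15,2) (24,4) (15,19)]:
  edge (15,2)–(24,4): clear
  edge (24,4)–(15,19): crosses AB
  edge (15,19)–(15,2): crosses AB
  → BLOCKED
Obstacle 2 [(1,19) (6,4) (9,22)]:
  edge (1,19)–(6,4): clear
  edge (6,4)–(9,22): crosses AB
  edge (9,22)–(1,19): crosses AB
  → BLOCKED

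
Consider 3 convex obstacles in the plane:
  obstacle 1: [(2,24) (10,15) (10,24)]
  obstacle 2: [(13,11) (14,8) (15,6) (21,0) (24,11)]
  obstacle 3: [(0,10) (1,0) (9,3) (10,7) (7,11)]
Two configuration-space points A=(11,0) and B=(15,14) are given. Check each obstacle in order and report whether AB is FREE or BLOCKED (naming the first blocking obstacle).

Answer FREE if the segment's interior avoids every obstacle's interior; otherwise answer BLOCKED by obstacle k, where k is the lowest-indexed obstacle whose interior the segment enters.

Obstacle 1 [(2,24) (10,15) (10,24)]:
  edge (2,24)–(10,15): clear
  edge (10,15)–(10,24): clear
  edge (10,24)–(2,24): clear
  midpoint (13,7) outside
  → clear
Obstacle 2 [(13,11) (14,8) (15,6) (21,0) (24,11)]:
  edge (13,11)–(14,8): crosses AB
  edge (14,8)–(15,6): clear
  edge (15,6)–(21,0): clear
  edge (21,0)–(24,11): clear
  edge (24,11)–(13,11): crosses AB
  → BLOCKED
Obstacle 3 [(0,10) (1,0) (9,3) (10,7) (7,11)]:
  edge (0,10)–(1,0): clear
  edge (1,0)–(9,3): clear
  edge (9,3)–(10,7): clear
  edge (10,7)–(7,11): clear
  edge (7,11)–(0,10): clear
  midpoint (13,7) outside
  → clear

BLOCKED by obstacle 2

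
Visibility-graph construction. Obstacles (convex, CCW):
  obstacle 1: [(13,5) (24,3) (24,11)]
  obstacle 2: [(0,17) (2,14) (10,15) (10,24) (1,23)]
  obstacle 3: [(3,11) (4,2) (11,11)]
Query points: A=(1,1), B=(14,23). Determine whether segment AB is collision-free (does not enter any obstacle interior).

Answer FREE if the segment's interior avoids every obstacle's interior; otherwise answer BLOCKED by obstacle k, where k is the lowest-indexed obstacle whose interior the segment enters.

BLOCKED by obstacle 2

Obstacle 1 [(13,5) (24,3) (24,11)]:
  edge (13,5)–(24,3): clear
  edge (24,3)–(24,11): clear
  edge (24,11)–(13,5): clear
  midpoint (15/2,12) outside
  → clear
Obstacle 2 [(0,17) (2,14) (10,15) (10,24) (1,23)]:
  edge (0,17)–(2,14): clear
  edge (2,14)–(10,15): crosses AB
  edge (10,15)–(10,24): crosses AB
  edge (10,24)–(1,23): clear
  edge (1,23)–(0,17): clear
  → BLOCKED
Obstacle 3 [(3,11) (4,2) (11,11)]:
  edge (3,11)–(4,2): crosses AB
  edge (4,2)–(11,11): clear
  edge (11,11)–(3,11): crosses AB
  → BLOCKED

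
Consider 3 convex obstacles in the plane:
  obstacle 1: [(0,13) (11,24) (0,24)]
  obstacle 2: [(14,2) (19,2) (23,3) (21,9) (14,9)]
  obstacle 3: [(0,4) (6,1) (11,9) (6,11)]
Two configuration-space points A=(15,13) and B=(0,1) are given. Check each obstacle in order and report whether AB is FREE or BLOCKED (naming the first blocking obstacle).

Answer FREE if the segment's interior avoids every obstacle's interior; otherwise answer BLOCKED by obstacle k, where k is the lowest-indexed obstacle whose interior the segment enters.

Obstacle 1 [(0,13) (11,24) (0,24)]:
  edge (0,13)–(11,24): clear
  edge (11,24)–(0,24): clear
  edge (0,24)–(0,13): clear
  midpoint (15/2,7) outside
  → clear
Obstacle 2 [(14,2) (19,2) (23,3) (21,9) (14,9)]:
  edge (14,2)–(19,2): clear
  edge (19,2)–(23,3): clear
  edge (23,3)–(21,9): clear
  edge (21,9)–(14,9): clear
  edge (14,9)–(14,2): clear
  midpoint (15/2,7) outside
  → clear
Obstacle 3 [(0,4) (6,1) (11,9) (6,11)]:
  edge (0,4)–(6,1): crosses AB
  edge (6,1)–(11,9): clear
  edge (11,9)–(6,11): crosses AB
  edge (6,11)–(0,4): clear
  → BLOCKED

BLOCKED by obstacle 3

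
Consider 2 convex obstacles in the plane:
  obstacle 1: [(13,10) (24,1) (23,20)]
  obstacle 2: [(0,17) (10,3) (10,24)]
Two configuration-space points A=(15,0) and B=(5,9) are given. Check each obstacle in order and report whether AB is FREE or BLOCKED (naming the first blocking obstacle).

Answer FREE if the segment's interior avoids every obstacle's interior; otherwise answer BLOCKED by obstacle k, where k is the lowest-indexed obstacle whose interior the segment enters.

Obstacle 1 [(13,10) (24,1) (23,20)]:
  edge (13,10)–(24,1): clear
  edge (24,1)–(23,20): clear
  edge (23,20)–(13,10): clear
  midpoint (10,9/2) outside
  → clear
Obstacle 2 [(0,17) (10,3) (10,24)]:
  edge (0,17)–(10,3): crosses AB
  edge (10,3)–(10,24): crosses AB
  edge (10,24)–(0,17): clear
  → BLOCKED

BLOCKED by obstacle 2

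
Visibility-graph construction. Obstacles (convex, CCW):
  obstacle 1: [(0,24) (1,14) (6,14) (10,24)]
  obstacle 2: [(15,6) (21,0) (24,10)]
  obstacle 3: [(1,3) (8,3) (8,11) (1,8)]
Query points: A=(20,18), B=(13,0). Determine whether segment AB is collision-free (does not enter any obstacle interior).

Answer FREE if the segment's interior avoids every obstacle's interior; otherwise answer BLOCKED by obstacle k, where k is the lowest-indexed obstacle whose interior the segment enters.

Obstacle 1 [(0,24) (1,14) (6,14) (10,24)]:
  edge (0,24)–(1,14): clear
  edge (1,14)–(6,14): clear
  edge (6,14)–(10,24): clear
  edge (10,24)–(0,24): clear
  midpoint (33/2,9) outside
  → clear
Obstacle 2 [(15,6) (21,0) (24,10)]:
  edge (15,6)–(21,0): crosses AB
  edge (21,0)–(24,10): clear
  edge (24,10)–(15,6): crosses AB
  → BLOCKED
Obstacle 3 [(1,3) (8,3) (8,11) (1,8)]:
  edge (1,3)–(8,3): clear
  edge (8,3)–(8,11): clear
  edge (8,11)–(1,8): clear
  edge (1,8)–(1,3): clear
  midpoint (33/2,9) outside
  → clear

BLOCKED by obstacle 2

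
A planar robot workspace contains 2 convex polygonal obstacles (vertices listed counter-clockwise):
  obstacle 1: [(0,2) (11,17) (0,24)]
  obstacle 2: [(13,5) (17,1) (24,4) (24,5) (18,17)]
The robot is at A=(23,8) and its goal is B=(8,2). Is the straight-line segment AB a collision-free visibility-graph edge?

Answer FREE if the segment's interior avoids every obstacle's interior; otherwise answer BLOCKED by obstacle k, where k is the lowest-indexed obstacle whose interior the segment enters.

Obstacle 1 [(0,2) (11,17) (0,24)]:
  edge (0,2)–(11,17): clear
  edge (11,17)–(0,24): clear
  edge (0,24)–(0,2): clear
  midpoint (31/2,5) outside
  → clear
Obstacle 2 [(13,5) (17,1) (24,4) (24,5) (18,17)]:
  edge (13,5)–(17,1): crosses AB
  edge (17,1)–(24,4): clear
  edge (24,4)–(24,5): clear
  edge (24,5)–(18,17): crosses AB
  edge (18,17)–(13,5): clear
  → BLOCKED

BLOCKED by obstacle 2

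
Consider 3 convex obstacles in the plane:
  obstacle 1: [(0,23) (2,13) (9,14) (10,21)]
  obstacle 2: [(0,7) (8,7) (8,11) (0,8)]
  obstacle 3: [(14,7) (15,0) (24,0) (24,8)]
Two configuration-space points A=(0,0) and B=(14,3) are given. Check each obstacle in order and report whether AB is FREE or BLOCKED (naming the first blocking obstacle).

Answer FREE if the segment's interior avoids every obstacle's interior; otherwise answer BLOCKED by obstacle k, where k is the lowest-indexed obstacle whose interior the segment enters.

Obstacle 1 [(0,23) (2,13) (9,14) (10,21)]:
  edge (0,23)–(2,13): clear
  edge (2,13)–(9,14): clear
  edge (9,14)–(10,21): clear
  edge (10,21)–(0,23): clear
  midpoint (7,3/2) outside
  → clear
Obstacle 2 [(0,7) (8,7) (8,11) (0,8)]:
  edge (0,7)–(8,7): clear
  edge (8,7)–(8,11): clear
  edge (8,11)–(0,8): clear
  edge (0,8)–(0,7): clear
  midpoint (7,3/2) outside
  → clear
Obstacle 3 [(14,7) (15,0) (24,0) (24,8)]:
  edge (14,7)–(15,0): clear
  edge (15,0)–(24,0): clear
  edge (24,0)–(24,8): clear
  edge (24,8)–(14,7): clear
  midpoint (7,3/2) outside
  → clear

FREE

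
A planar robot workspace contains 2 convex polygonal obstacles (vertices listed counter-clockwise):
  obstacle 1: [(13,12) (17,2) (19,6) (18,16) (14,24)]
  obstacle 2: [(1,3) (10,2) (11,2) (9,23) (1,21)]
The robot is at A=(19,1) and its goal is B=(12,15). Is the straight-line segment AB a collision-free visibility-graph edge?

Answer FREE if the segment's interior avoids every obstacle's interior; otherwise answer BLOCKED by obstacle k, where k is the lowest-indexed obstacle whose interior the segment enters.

BLOCKED by obstacle 1

Obstacle 1 [(13,12) (17,2) (19,6) (18,16) (14,24)]:
  edge (13,12)–(17,2): clear
  edge (17,2)–(19,6): crosses AB
  edge (19,6)–(18,16): clear
  edge (18,16)–(14,24): clear
  edge (14,24)–(13,12): crosses AB
  → BLOCKED
Obstacle 2 [(1,3) (10,2) (11,2) (9,23) (1,21)]:
  edge (1,3)–(10,2): clear
  edge (10,2)–(11,2): clear
  edge (11,2)–(9,23): clear
  edge (9,23)–(1,21): clear
  edge (1,21)–(1,3): clear
  midpoint (31/2,8) outside
  → clear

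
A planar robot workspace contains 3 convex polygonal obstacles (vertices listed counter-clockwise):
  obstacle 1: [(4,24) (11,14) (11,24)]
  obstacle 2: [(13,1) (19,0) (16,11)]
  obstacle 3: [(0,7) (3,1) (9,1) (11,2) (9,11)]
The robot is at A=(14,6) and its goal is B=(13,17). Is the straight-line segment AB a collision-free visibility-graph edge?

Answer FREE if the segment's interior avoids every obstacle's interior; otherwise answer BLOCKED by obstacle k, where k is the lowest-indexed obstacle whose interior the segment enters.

Obstacle 1 [(4,24) (11,14) (11,24)]:
  edge (4,24)–(11,14): clear
  edge (11,14)–(11,24): clear
  edge (11,24)–(4,24): clear
  midpoint (27/2,23/2) outside
  → clear
Obstacle 2 [(13,1) (19,0) (16,11)]:
  edge (13,1)–(19,0): clear
  edge (19,0)–(16,11): clear
  edge (16,11)–(13,1): clear
  midpoint (27/2,23/2) outside
  → clear
Obstacle 3 [(0,7) (3,1) (9,1) (11,2) (9,11)]:
  edge (0,7)–(3,1): clear
  edge (3,1)–(9,1): clear
  edge (9,1)–(11,2): clear
  edge (11,2)–(9,11): clear
  edge (9,11)–(0,7): clear
  midpoint (27/2,23/2) outside
  → clear

FREE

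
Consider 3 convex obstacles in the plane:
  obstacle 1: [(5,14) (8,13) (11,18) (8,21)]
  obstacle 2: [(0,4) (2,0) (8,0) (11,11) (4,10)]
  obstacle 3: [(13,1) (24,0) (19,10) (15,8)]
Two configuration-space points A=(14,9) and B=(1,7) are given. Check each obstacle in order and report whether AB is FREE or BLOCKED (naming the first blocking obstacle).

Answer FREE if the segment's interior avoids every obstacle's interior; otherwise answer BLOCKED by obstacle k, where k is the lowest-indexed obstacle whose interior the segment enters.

Obstacle 1 [(5,14) (8,13) (11,18) (8,21)]:
  edge (5,14)–(8,13): clear
  edge (8,13)–(11,18): clear
  edge (11,18)–(8,21): clear
  edge (8,21)–(5,14): clear
  midpoint (15/2,8) outside
  → clear
Obstacle 2 [(0,4) (2,0) (8,0) (11,11) (4,10)]:
  edge (0,4)–(2,0): clear
  edge (2,0)–(8,0): clear
  edge (8,0)–(11,11): crosses AB
  edge (11,11)–(4,10): clear
  edge (4,10)–(0,4): crosses AB
  → BLOCKED
Obstacle 3 [(13,1) (24,0) (19,10) (15,8)]:
  edge (13,1)–(24,0): clear
  edge (24,0)–(19,10): clear
  edge (19,10)–(15,8): clear
  edge (15,8)–(13,1): clear
  midpoint (15/2,8) outside
  → clear

BLOCKED by obstacle 2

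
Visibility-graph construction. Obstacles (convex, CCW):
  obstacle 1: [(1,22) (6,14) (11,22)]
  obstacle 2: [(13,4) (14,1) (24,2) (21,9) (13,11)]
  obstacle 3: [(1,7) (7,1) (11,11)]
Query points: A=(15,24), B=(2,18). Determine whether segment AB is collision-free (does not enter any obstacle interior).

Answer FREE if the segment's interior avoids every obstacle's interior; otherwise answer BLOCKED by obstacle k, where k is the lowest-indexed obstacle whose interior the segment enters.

BLOCKED by obstacle 1

Obstacle 1 [(1,22) (6,14) (11,22)]:
  edge (1,22)–(6,14): crosses AB
  edge (6,14)–(11,22): clear
  edge (11,22)–(1,22): crosses AB
  → BLOCKED
Obstacle 2 [(13,4) (14,1) (24,2) (21,9) (13,11)]:
  edge (13,4)–(14,1): clear
  edge (14,1)–(24,2): clear
  edge (24,2)–(21,9): clear
  edge (21,9)–(13,11): clear
  edge (13,11)–(13,4): clear
  midpoint (17/2,21) outside
  → clear
Obstacle 3 [(1,7) (7,1) (11,11)]:
  edge (1,7)–(7,1): clear
  edge (7,1)–(11,11): clear
  edge (11,11)–(1,7): clear
  midpoint (17/2,21) outside
  → clear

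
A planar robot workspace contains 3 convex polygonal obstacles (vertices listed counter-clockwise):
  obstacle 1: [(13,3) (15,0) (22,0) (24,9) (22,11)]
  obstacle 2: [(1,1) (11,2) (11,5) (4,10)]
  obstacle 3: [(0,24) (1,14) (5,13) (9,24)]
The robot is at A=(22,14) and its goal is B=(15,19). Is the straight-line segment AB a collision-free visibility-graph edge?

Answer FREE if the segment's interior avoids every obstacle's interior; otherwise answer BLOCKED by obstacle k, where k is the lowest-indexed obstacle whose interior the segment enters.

Obstacle 1 [(13,3) (15,0) (22,0) (24,9) (22,11)]:
  edge (13,3)–(15,0): clear
  edge (15,0)–(22,0): clear
  edge (22,0)–(24,9): clear
  edge (24,9)–(22,11): clear
  edge (22,11)–(13,3): clear
  midpoint (37/2,33/2) outside
  → clear
Obstacle 2 [(1,1) (11,2) (11,5) (4,10)]:
  edge (1,1)–(11,2): clear
  edge (11,2)–(11,5): clear
  edge (11,5)–(4,10): clear
  edge (4,10)–(1,1): clear
  midpoint (37/2,33/2) outside
  → clear
Obstacle 3 [(0,24) (1,14) (5,13) (9,24)]:
  edge (0,24)–(1,14): clear
  edge (1,14)–(5,13): clear
  edge (5,13)–(9,24): clear
  edge (9,24)–(0,24): clear
  midpoint (37/2,33/2) outside
  → clear

FREE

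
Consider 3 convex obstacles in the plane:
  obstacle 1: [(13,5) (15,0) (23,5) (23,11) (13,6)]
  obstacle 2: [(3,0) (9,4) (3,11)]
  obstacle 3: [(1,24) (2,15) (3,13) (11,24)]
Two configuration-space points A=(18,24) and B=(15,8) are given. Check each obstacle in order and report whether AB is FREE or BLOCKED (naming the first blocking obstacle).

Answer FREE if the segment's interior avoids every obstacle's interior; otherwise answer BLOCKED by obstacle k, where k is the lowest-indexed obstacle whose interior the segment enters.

FREE

Obstacle 1 [(13,5) (15,0) (23,5) (23,11) (13,6)]:
  edge (13,5)–(15,0): clear
  edge (15,0)–(23,5): clear
  edge (23,5)–(23,11): clear
  edge (23,11)–(13,6): clear
  edge (13,6)–(13,5): clear
  midpoint (33/2,16) outside
  → clear
Obstacle 2 [(3,0) (9,4) (3,11)]:
  edge (3,0)–(9,4): clear
  edge (9,4)–(3,11): clear
  edge (3,11)–(3,0): clear
  midpoint (33/2,16) outside
  → clear
Obstacle 3 [(1,24) (2,15) (3,13) (11,24)]:
  edge (1,24)–(2,15): clear
  edge (2,15)–(3,13): clear
  edge (3,13)–(11,24): clear
  edge (11,24)–(1,24): clear
  midpoint (33/2,16) outside
  → clear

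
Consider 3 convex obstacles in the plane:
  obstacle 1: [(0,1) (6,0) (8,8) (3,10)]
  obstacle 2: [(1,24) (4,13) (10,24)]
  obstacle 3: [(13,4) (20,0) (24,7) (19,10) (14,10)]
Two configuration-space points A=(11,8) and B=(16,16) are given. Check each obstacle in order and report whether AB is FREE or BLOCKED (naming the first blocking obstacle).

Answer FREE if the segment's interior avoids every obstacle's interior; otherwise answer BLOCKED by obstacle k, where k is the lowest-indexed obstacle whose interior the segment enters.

Obstacle 1 [(0,1) (6,0) (8,8) (3,10)]:
  edge (0,1)–(6,0): clear
  edge (6,0)–(8,8): clear
  edge (8,8)–(3,10): clear
  edge (3,10)–(0,1): clear
  midpoint (27/2,12) outside
  → clear
Obstacle 2 [(1,24) (4,13) (10,24)]:
  edge (1,24)–(4,13): clear
  edge (4,13)–(10,24): clear
  edge (10,24)–(1,24): clear
  midpoint (27/2,12) outside
  → clear
Obstacle 3 [(13,4) (20,0) (24,7) (19,10) (14,10)]:
  edge (13,4)–(20,0): clear
  edge (20,0)–(24,7): clear
  edge (24,7)–(19,10): clear
  edge (19,10)–(14,10): clear
  edge (14,10)–(13,4): clear
  midpoint (27/2,12) outside
  → clear

FREE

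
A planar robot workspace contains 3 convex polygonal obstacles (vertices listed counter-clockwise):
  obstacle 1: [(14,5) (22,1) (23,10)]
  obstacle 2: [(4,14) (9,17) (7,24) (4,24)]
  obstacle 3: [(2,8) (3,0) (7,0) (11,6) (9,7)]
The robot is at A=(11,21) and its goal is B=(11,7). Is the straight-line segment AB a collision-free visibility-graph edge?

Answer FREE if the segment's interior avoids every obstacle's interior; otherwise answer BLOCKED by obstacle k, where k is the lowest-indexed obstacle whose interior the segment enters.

Obstacle 1 [(14,5) (22,1) (23,10)]:
  edge (14,5)–(22,1): clear
  edge (22,1)–(23,10): clear
  edge (23,10)–(14,5): clear
  midpoint (11,14) outside
  → clear
Obstacle 2 [(4,14) (9,17) (7,24) (4,24)]:
  edge (4,14)–(9,17): clear
  edge (9,17)–(7,24): clear
  edge (7,24)–(4,24): clear
  edge (4,24)–(4,14): clear
  midpoint (11,14) outside
  → clear
Obstacle 3 [(2,8) (3,0) (7,0) (11,6) (9,7)]:
  edge (2,8)–(3,0): clear
  edge (3,0)–(7,0): clear
  edge (7,0)–(11,6): clear
  edge (11,6)–(9,7): clear
  edge (9,7)–(2,8): clear
  midpoint (11,14) outside
  → clear

FREE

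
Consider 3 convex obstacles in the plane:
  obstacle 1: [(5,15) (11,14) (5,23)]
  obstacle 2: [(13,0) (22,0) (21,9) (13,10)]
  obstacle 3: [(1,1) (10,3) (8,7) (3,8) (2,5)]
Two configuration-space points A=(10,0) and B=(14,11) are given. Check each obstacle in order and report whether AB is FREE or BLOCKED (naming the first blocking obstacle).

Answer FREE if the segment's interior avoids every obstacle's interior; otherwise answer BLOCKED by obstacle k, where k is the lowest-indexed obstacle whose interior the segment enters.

BLOCKED by obstacle 2

Obstacle 1 [(5,15) (11,14) (5,23)]:
  edge (5,15)–(11,14): clear
  edge (11,14)–(5,23): clear
  edge (5,23)–(5,15): clear
  midpoint (12,11/2) outside
  → clear
Obstacle 2 [(13,0) (22,0) (21,9) (13,10)]:
  edge (13,0)–(22,0): clear
  edge (22,0)–(21,9): clear
  edge (21,9)–(13,10): crosses AB
  edge (13,10)–(13,0): crosses AB
  → BLOCKED
Obstacle 3 [(1,1) (10,3) (8,7) (3,8) (2,5)]:
  edge (1,1)–(10,3): clear
  edge (10,3)–(8,7): clear
  edge (8,7)–(3,8): clear
  edge (3,8)–(2,5): clear
  edge (2,5)–(1,1): clear
  midpoint (12,11/2) outside
  → clear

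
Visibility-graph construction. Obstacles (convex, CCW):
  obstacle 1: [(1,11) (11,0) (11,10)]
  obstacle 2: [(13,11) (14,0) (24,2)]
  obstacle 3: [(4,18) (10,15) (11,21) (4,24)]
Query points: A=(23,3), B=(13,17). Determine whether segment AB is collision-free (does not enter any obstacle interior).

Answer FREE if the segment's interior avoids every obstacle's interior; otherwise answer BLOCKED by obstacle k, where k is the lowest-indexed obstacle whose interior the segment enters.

FREE

Obstacle 1 [(1,11) (11,0) (11,10)]:
  edge (1,11)–(11,0): clear
  edge (11,0)–(11,10): clear
  edge (11,10)–(1,11): clear
  midpoint (18,10) outside
  → clear
Obstacle 2 [(13,11) (14,0) (24,2)]:
  edge (13,11)–(14,0): clear
  edge (14,0)–(24,2): clear
  edge (24,2)–(13,11): clear
  midpoint (18,10) outside
  → clear
Obstacle 3 [(4,18) (10,15) (11,21) (4,24)]:
  edge (4,18)–(10,15): clear
  edge (10,15)–(11,21): clear
  edge (11,21)–(4,24): clear
  edge (4,24)–(4,18): clear
  midpoint (18,10) outside
  → clear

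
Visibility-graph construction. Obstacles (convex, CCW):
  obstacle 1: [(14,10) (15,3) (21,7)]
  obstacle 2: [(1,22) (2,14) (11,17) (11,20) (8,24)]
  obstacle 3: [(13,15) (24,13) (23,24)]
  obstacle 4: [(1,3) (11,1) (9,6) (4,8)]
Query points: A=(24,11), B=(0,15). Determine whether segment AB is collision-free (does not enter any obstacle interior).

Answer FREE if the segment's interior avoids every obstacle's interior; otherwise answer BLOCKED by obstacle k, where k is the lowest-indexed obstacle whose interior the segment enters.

BLOCKED by obstacle 2

Obstacle 1 [(14,10) (15,3) (21,7)]:
  edge (14,10)–(15,3): clear
  edge (15,3)–(21,7): clear
  edge (21,7)–(14,10): clear
  midpoint (12,13) outside
  → clear
Obstacle 2 [(1,22) (2,14) (11,17) (11,20) (8,24)]:
  edge (1,22)–(2,14): crosses AB
  edge (2,14)–(11,17): crosses AB
  edge (11,17)–(11,20): clear
  edge (11,20)–(8,24): clear
  edge (8,24)–(1,22): clear
  → BLOCKED
Obstacle 3 [(13,15) (24,13) (23,24)]:
  edge (13,15)–(24,13): clear
  edge (24,13)–(23,24): clear
  edge (23,24)–(13,15): clear
  midpoint (12,13) outside
  → clear
Obstacle 4 [(1,3) (11,1) (9,6) (4,8)]:
  edge (1,3)–(11,1): clear
  edge (11,1)–(9,6): clear
  edge (9,6)–(4,8): clear
  edge (4,8)–(1,3): clear
  midpoint (12,13) outside
  → clear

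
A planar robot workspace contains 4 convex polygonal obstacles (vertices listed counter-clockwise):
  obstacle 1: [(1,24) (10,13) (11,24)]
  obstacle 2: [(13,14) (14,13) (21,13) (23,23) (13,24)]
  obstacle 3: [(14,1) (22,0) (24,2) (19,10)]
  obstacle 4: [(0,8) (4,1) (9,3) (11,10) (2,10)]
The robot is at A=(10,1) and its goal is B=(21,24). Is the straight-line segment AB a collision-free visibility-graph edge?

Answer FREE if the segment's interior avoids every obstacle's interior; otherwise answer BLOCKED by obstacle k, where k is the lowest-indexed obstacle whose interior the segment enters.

BLOCKED by obstacle 2

Obstacle 1 [(1,24) (10,13) (11,24)]:
  edge (1,24)–(10,13): clear
  edge (10,13)–(11,24): clear
  edge (11,24)–(1,24): clear
  midpoint (31/2,25/2) outside
  → clear
Obstacle 2 [(13,14) (14,13) (21,13) (23,23) (13,24)]:
  edge (13,14)–(14,13): clear
  edge (14,13)–(21,13): crosses AB
  edge (21,13)–(23,23): clear
  edge (23,23)–(13,24): crosses AB
  edge (13,24)–(13,14): clear
  → BLOCKED
Obstacle 3 [(14,1) (22,0) (24,2) (19,10)]:
  edge (14,1)–(22,0): clear
  edge (22,0)–(24,2): clear
  edge (24,2)–(19,10): clear
  edge (19,10)–(14,1): clear
  midpoint (31/2,25/2) outside
  → clear
Obstacle 4 [(0,8) (4,1) (9,3) (11,10) (2,10)]:
  edge (0,8)–(4,1): clear
  edge (4,1)–(9,3): clear
  edge (9,3)–(11,10): clear
  edge (11,10)–(2,10): clear
  edge (2,10)–(0,8): clear
  midpoint (31/2,25/2) outside
  → clear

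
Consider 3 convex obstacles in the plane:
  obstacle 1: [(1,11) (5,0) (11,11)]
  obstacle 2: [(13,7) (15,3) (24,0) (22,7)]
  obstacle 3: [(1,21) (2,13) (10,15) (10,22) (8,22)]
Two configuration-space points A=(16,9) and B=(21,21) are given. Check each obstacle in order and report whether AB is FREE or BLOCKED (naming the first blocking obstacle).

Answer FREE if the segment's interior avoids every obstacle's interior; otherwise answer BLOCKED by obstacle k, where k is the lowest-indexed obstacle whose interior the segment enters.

FREE

Obstacle 1 [(1,11) (5,0) (11,11)]:
  edge (1,11)–(5,0): clear
  edge (5,0)–(11,11): clear
  edge (11,11)–(1,11): clear
  midpoint (37/2,15) outside
  → clear
Obstacle 2 [(13,7) (15,3) (24,0) (22,7)]:
  edge (13,7)–(15,3): clear
  edge (15,3)–(24,0): clear
  edge (24,0)–(22,7): clear
  edge (22,7)–(13,7): clear
  midpoint (37/2,15) outside
  → clear
Obstacle 3 [(1,21) (2,13) (10,15) (10,22) (8,22)]:
  edge (1,21)–(2,13): clear
  edge (2,13)–(10,15): clear
  edge (10,15)–(10,22): clear
  edge (10,22)–(8,22): clear
  edge (8,22)–(1,21): clear
  midpoint (37/2,15) outside
  → clear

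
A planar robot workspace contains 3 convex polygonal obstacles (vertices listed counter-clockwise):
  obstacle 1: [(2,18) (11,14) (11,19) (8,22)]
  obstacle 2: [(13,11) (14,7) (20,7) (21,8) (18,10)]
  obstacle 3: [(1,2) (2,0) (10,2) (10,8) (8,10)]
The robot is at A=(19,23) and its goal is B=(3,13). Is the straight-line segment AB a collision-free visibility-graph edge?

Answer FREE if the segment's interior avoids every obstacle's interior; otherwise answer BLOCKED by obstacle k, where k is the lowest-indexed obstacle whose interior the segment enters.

Obstacle 1 [(2,18) (11,14) (11,19) (8,22)]:
  edge (2,18)–(11,14): crosses AB
  edge (11,14)–(11,19): crosses AB
  edge (11,19)–(8,22): clear
  edge (8,22)–(2,18): clear
  → BLOCKED
Obstacle 2 [(13,11) (14,7) (20,7) (21,8) (18,10)]:
  edge (13,11)–(14,7): clear
  edge (14,7)–(20,7): clear
  edge (20,7)–(21,8): clear
  edge (21,8)–(18,10): clear
  edge (18,10)–(13,11): clear
  midpoint (11,18) outside
  → clear
Obstacle 3 [(1,2) (2,0) (10,2) (10,8) (8,10)]:
  edge (1,2)–(2,0): clear
  edge (2,0)–(10,2): clear
  edge (10,2)–(10,8): clear
  edge (10,8)–(8,10): clear
  edge (8,10)–(1,2): clear
  midpoint (11,18) outside
  → clear

BLOCKED by obstacle 1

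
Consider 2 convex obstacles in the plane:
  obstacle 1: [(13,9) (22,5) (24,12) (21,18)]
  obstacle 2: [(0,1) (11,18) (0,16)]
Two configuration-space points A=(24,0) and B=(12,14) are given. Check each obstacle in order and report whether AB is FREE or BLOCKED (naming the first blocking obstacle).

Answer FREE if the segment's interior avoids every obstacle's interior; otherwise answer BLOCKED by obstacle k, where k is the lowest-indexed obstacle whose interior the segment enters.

Obstacle 1 [(13,9) (22,5) (24,12) (21,18)]:
  edge (13,9)–(22,5): crosses AB
  edge (22,5)–(24,12): clear
  edge (24,12)–(21,18): clear
  edge (21,18)–(13,9): crosses AB
  → BLOCKED
Obstacle 2 [(0,1) (11,18) (0,16)]:
  edge (0,1)–(11,18): clear
  edge (11,18)–(0,16): clear
  edge (0,16)–(0,1): clear
  midpoint (18,7) outside
  → clear

BLOCKED by obstacle 1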